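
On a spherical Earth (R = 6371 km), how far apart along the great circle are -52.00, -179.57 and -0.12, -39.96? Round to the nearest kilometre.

13105 km

Δλ = -39.96 − -179.57 = 139.61°.
Δφ = -0.12 − -52.00 = 51.88°.
a = sin²(Δφ/2) + cos φ₁ · cos φ₂ · sin²(Δλ/2) = 0.733634.
c = 2·atan2(√a, √(1−a)) = 2.05699 rad → d = 6371·c ≈ 13105.11 km.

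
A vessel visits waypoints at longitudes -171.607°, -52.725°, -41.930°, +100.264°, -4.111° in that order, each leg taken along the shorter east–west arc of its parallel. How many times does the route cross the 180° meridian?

Leg 1: -171.607° → -52.725°, shortest Δλ = 118.882° (east) — does not cross 180°.
Leg 2: -52.725° → -41.930°, shortest Δλ = 10.795° (east) — does not cross 180°.
Leg 3: -41.930° → +100.264°, shortest Δλ = 142.194° (east) — does not cross 180°.
Leg 4: +100.264° → -4.111°, shortest Δλ = -104.375° (west) — does not cross 180°.
Total crossings: 0.

0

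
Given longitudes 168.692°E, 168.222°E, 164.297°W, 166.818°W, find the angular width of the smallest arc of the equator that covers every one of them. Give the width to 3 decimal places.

Sort the longitudes: -166.818°, -164.297°, +168.222°, +168.692°.
Eastward gaps between consecutive values (wrapping around): 2.521°, 332.519°, 0.470°, 24.490°.
Largest gap = 332.519° ⇒ minimal covering band is its complement: 360° − 332.519° = 27.481°.
Band runs from +168.222° eastward to -164.297°, crossing the antimeridian.

27.481°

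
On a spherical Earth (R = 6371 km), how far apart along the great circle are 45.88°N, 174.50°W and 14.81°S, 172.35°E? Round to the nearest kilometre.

Δλ = 172.35 − -174.50 = 346.85°; wrapped into (−180°, 180°]: -13.15°.
Δφ = -14.81 − 45.88 = -60.69°.
a = sin²(Δφ/2) + cos φ₁ · cos φ₂ · sin²(Δλ/2) = 0.264057.
c = 2·atan2(√a, √(1−a)) = 1.07937 rad → d = 6371·c ≈ 6876.65 km.

6877 km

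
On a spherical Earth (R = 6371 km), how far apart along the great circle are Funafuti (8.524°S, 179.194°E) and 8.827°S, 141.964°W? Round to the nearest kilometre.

4268 km

Δλ = -141.964 − 179.194 = -321.158°; wrapped into (−180°, 180°]: 38.842°.
Δφ = -8.827 − -8.524 = -0.303°.
a = sin²(Δφ/2) + cos φ₁ · cos φ₂ · sin²(Δλ/2) = 0.108052.
c = 2·atan2(√a, √(1−a)) = 0.66988 rad → d = 6371·c ≈ 4267.80 km.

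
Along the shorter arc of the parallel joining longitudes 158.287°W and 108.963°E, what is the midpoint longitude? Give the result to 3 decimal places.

155.338°E

Signed shortest Δλ from -158.287° to +108.963° is -92.750°.
Midpoint longitude = -158.287° + (-92.750°)/2 = -158.287° − 46.375° = -204.662°.
Normalise into (−180°, 180°]: +155.338°.
(The naïve average (-158.287 + +108.963)/2 = -24.662° is on the wrong side of the globe.)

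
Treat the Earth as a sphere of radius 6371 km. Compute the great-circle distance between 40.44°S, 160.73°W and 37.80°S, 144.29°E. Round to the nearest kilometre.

Δλ = 144.29 − -160.73 = 305.02°; wrapped into (−180°, 180°]: -54.98°.
Δφ = -37.80 − -40.44 = 2.64°.
a = sin²(Δφ/2) + cos φ₁ · cos φ₂ · sin²(Δλ/2) = 0.128665.
c = 2·atan2(√a, √(1−a)) = 0.73375 rad → d = 6371·c ≈ 4674.71 km.

4675 km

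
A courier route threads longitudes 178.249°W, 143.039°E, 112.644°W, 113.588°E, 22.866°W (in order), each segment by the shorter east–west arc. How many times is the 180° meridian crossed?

3

Leg 1: -178.249° → +143.039°, shortest Δλ = -38.712° (west) — crosses 180°.
Leg 2: +143.039° → -112.644°, shortest Δλ = 104.317° (east) — crosses 180°.
Leg 3: -112.644° → +113.588°, shortest Δλ = -133.768° (west) — crosses 180°.
Leg 4: +113.588° → -22.866°, shortest Δλ = -136.454° (west) — does not cross 180°.
Total crossings: 3.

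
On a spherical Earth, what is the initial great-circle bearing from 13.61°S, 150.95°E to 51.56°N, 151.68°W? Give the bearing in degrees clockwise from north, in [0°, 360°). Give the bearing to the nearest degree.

32°

Δλ = -151.68 − 150.95 = -302.63°; wrapped into (−180°, 180°]: 57.37°.
θ = atan2( sin Δλ · cos φ₂ , cos φ₁ · sin φ₂ − sin φ₁ · cos φ₂ · cos Δλ )
  = atan2(0.52357, 0.84015) = 31.931° → normalised to [0°, 360°): 31.931°.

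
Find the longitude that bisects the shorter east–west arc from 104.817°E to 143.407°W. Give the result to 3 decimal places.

Signed shortest Δλ from +104.817° to -143.407° is +111.776°.
Midpoint longitude = +104.817° + (+111.776°)/2 = +104.817° + 55.888° = +160.705°.
(The naïve average (+104.817 + -143.407)/2 = -19.295° is on the wrong side of the globe.)

160.705°E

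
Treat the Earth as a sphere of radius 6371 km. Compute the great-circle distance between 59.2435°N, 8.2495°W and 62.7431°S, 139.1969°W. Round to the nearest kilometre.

Δλ = -139.1969 − -8.2495 = -130.9474°.
Δφ = -62.7431 − 59.2435 = -121.9866°.
a = sin²(Δφ/2) + cos φ₁ · cos φ₂ · sin²(Δλ/2) = 0.958710.
c = 2·atan2(√a, √(1−a)) = 2.73234 rad → d = 6371·c ≈ 17407.75 km.

17408 km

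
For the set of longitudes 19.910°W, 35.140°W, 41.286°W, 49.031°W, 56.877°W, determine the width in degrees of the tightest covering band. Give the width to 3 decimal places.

36.967°

Sort the longitudes: -56.877°, -49.031°, -41.286°, -35.140°, -19.910°.
Eastward gaps between consecutive values (wrapping around): 7.846°, 7.745°, 6.146°, 15.230°, 323.033°.
Largest gap = 323.033° ⇒ minimal covering band is its complement: 360° − 323.033° = 36.967°.
Band runs from -56.877° eastward to -19.910°.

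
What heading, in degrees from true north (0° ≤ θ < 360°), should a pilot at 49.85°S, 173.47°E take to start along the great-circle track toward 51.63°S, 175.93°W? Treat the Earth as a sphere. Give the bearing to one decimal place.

Δλ = -175.93 − 173.47 = -349.40°; wrapped into (−180°, 180°]: 10.60°.
θ = atan2( sin Δλ · cos φ₂ , cos φ₁ · sin φ₂ − sin φ₁ · cos φ₂ · cos Δλ )
  = atan2(0.11419, -0.03916) = 108.929° → normalised to [0°, 360°): 108.929°.

108.9°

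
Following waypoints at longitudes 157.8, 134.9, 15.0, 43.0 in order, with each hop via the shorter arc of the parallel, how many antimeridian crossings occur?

0

Leg 1: +157.8° → +134.9°, shortest Δλ = -22.9° (west) — does not cross 180°.
Leg 2: +134.9° → +15.0°, shortest Δλ = -119.9° (west) — does not cross 180°.
Leg 3: +15.0° → +43.0°, shortest Δλ = 28.0° (east) — does not cross 180°.
Total crossings: 0.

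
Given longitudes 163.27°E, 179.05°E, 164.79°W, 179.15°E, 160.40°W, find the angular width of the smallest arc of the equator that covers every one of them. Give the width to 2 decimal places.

Sort the longitudes: -164.79°, -160.40°, +163.27°, +179.05°, +179.15°.
Eastward gaps between consecutive values (wrapping around): 4.39°, 323.67°, 15.78°, 0.10°, 16.06°.
Largest gap = 323.67° ⇒ minimal covering band is its complement: 360° − 323.67° = 36.33°.
Band runs from +163.27° eastward to -160.40°, crossing the antimeridian.

36.33°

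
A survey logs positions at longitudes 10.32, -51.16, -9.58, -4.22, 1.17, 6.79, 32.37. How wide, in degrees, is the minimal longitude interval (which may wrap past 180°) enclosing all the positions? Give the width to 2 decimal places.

83.53°

Sort the longitudes: -51.16°, -9.58°, -4.22°, +1.17°, +6.79°, +10.32°, +32.37°.
Eastward gaps between consecutive values (wrapping around): 41.58°, 5.36°, 5.39°, 5.62°, 3.53°, 22.05°, 276.47°.
Largest gap = 276.47° ⇒ minimal covering band is its complement: 360° − 276.47° = 83.53°.
Band runs from -51.16° eastward to +32.37°.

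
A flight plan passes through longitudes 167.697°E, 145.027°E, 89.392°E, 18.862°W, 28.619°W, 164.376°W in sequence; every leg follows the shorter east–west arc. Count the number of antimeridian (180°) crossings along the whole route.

Leg 1: +167.697° → +145.027°, shortest Δλ = -22.67° (west) — does not cross 180°.
Leg 2: +145.027° → +89.392°, shortest Δλ = -55.635° (west) — does not cross 180°.
Leg 3: +89.392° → -18.862°, shortest Δλ = -108.254° (west) — does not cross 180°.
Leg 4: -18.862° → -28.619°, shortest Δλ = -9.757° (west) — does not cross 180°.
Leg 5: -28.619° → -164.376°, shortest Δλ = -135.757° (west) — does not cross 180°.
Total crossings: 0.

0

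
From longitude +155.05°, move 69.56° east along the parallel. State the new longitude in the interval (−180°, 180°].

Start at +155.05°; shift +69.56° → +224.61°.
+224.61° lies outside (−180°, 180°]; subtract 360° → -135.39°.

-135.39°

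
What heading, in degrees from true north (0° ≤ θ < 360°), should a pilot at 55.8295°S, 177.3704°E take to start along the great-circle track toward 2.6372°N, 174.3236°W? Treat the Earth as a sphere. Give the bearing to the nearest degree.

10°

Δλ = -174.3236 − 177.3704 = -351.6940°; wrapped into (−180°, 180°]: 8.3060°.
θ = atan2( sin Δλ · cos φ₂ , cos φ₁ · sin φ₂ − sin φ₁ · cos φ₂ · cos Δλ )
  = atan2(0.14431, 0.84367) = 9.706° → normalised to [0°, 360°): 9.706°.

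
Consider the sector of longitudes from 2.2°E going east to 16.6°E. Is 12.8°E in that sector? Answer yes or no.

Band width going east from +2.2° to +16.6°: ((16.6 − 2.2) mod 360) = 14.4°.
Offset of +12.8° east of the west edge: ((12.8 − 2.2) mod 360) = 10.6°.
10.6° ≤ 14.4° ⇒ inside.

Yes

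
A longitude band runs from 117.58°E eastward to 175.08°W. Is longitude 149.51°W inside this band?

Band width going east from +117.58° to -175.08°: ((-175.08 − 117.58) mod 360) = 67.34°.
Offset of -149.51° east of the west edge: ((-149.51 − 117.58) mod 360) = 92.91°.
92.91° > 67.34° ⇒ outside.

No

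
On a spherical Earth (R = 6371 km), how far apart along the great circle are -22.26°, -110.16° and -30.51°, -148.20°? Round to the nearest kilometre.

Δλ = -148.20 − -110.16 = -38.04°.
Δφ = -30.51 − -22.26 = -8.25°.
a = sin²(Δφ/2) + cos φ₁ · cos φ₂ · sin²(Δλ/2) = 0.089859.
c = 2·atan2(√a, √(1−a)) = 0.60889 rad → d = 6371·c ≈ 3879.25 km.

3879 km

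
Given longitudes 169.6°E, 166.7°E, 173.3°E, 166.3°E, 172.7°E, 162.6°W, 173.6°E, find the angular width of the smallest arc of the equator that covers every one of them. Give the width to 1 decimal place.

Sort the longitudes: -162.6°, +166.3°, +166.7°, +169.6°, +172.7°, +173.3°, +173.6°.
Eastward gaps between consecutive values (wrapping around): 328.9°, 0.4°, 2.9°, 3.1°, 0.6°, 0.3°, 23.8°.
Largest gap = 328.9° ⇒ minimal covering band is its complement: 360° − 328.9° = 31.1°.
Band runs from +166.3° eastward to -162.6°, crossing the antimeridian.

31.1°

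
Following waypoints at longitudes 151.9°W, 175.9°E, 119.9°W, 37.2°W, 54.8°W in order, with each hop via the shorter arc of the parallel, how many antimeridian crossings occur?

Leg 1: -151.9° → +175.9°, shortest Δλ = -32.2° (west) — crosses 180°.
Leg 2: +175.9° → -119.9°, shortest Δλ = 64.2° (east) — crosses 180°.
Leg 3: -119.9° → -37.2°, shortest Δλ = 82.7° (east) — does not cross 180°.
Leg 4: -37.2° → -54.8°, shortest Δλ = -17.6° (west) — does not cross 180°.
Total crossings: 2.

2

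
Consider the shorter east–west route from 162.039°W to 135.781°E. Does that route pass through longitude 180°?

Yes

Naïve |135.781 − -162.039| = 297.82° > 180°, so the shorter arc goes the other way round — across 180°.
Signed shortest Δλ = ((135.781 − -162.039 + 180) mod 360) − 180 = -62.18°.
Going west by 62.18° from -162.039° passes through 180° before reaching +135.781°.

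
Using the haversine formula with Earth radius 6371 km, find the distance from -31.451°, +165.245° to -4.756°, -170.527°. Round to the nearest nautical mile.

Δλ = -170.527 − 165.245 = -335.772°; wrapped into (−180°, 180°]: 24.228°.
Δφ = -4.756 − -31.451 = 26.695°.
a = sin²(Δφ/2) + cos φ₁ · cos φ₂ · sin²(Δλ/2) = 0.090735.
c = 2·atan2(√a, √(1−a)) = 0.61195 rad → d = 6371·c ≈ 3898.74 km ≈ 2105.15 nmi.

2105 nmi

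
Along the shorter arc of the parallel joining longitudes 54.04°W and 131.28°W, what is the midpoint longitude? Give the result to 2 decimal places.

Signed shortest Δλ from -54.04° to -131.28° is -77.24°.
Midpoint longitude = -54.04° + (-77.24°)/2 = -54.04° − 38.62° = -92.66°.

92.66°W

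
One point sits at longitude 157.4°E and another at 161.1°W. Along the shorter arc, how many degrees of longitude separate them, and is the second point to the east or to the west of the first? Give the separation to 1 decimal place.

41.5° east

Raw difference: -161.1 − 157.4 = -318.5°.
Normalise into (−180°, 180°]: -318.5° + 360° = 41.5°.
Positive ⇒ the second point lies to the east; separation 41.5°.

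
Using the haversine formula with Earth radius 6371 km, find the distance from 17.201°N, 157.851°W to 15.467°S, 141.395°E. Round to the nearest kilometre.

7586 km

Δλ = 141.395 − -157.851 = 299.246°; wrapped into (−180°, 180°]: -60.754°.
Δφ = -15.467 − 17.201 = -32.668°.
a = sin²(Δφ/2) + cos φ₁ · cos φ₂ · sin²(Δλ/2) = 0.314529.
c = 2·atan2(√a, √(1−a)) = 1.19077 rad → d = 6371·c ≈ 7586.42 km.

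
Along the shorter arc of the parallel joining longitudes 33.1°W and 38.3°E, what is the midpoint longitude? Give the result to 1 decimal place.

2.6°E

Signed shortest Δλ from -33.1° to +38.3° is +71.4°.
Midpoint longitude = -33.1° + (+71.4°)/2 = -33.1° + 35.7° = +2.6°.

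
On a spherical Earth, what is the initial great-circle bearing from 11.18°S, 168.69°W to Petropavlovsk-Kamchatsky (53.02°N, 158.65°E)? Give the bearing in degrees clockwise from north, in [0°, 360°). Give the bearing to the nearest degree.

Δλ = 158.65 − -168.69 = 327.34°; wrapped into (−180°, 180°]: -32.66°.
θ = atan2( sin Δλ · cos φ₂ , cos φ₁ · sin φ₂ − sin φ₁ · cos φ₂ · cos Δλ )
  = atan2(-0.32462, 0.88188) = -20.209° → normalised to [0°, 360°): 339.791°.

340°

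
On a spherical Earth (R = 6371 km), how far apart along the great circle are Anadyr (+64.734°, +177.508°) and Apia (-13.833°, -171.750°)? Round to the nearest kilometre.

Δλ = -171.750 − 177.508 = -349.258°; wrapped into (−180°, 180°]: 10.742°.
Δφ = -13.833 − 64.734 = -78.567°.
a = sin²(Δφ/2) + cos φ₁ · cos φ₂ · sin²(Δλ/2) = 0.404520.
c = 2·atan2(√a, √(1−a)) = 1.37866 rad → d = 6371·c ≈ 8783.42 km.

8783 km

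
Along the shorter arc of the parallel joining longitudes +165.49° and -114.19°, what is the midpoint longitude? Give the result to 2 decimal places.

-154.35°

Signed shortest Δλ from +165.49° to -114.19° is +80.32°.
Midpoint longitude = +165.49° + (+80.32°)/2 = +165.49° + 40.16° = +205.65°.
Normalise into (−180°, 180°]: -154.35°.
(The naïve average (+165.49 + -114.19)/2 = 25.65° is on the wrong side of the globe.)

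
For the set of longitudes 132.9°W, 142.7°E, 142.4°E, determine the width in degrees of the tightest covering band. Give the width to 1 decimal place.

84.7°

Sort the longitudes: -132.9°, +142.4°, +142.7°.
Eastward gaps between consecutive values (wrapping around): 275.3°, 0.3°, 84.4°.
Largest gap = 275.3° ⇒ minimal covering band is its complement: 360° − 275.3° = 84.7°.
Band runs from +142.4° eastward to -132.9°, crossing the antimeridian.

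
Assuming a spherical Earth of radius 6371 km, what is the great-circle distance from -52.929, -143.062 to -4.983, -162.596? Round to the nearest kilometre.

5622 km

Δλ = -162.596 − -143.062 = -19.534°.
Δφ = -4.983 − -52.929 = 47.946°.
a = sin²(Δφ/2) + cos φ₁ · cos φ₂ · sin²(Δλ/2) = 0.182367.
c = 2·atan2(√a, √(1−a)) = 0.88244 rad → d = 6371·c ≈ 5622.04 km.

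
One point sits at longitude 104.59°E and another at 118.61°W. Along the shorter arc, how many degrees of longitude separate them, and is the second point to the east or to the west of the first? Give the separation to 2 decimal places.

Raw difference: -118.61 − 104.59 = -223.2°.
Normalise into (−180°, 180°]: -223.2° + 360° = 136.8°.
Positive ⇒ the second point lies to the east; separation 136.80°.

136.80° east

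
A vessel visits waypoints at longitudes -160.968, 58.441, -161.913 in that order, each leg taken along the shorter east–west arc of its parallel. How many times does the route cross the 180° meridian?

2

Leg 1: -160.968° → +58.441°, shortest Δλ = -140.591° (west) — crosses 180°.
Leg 2: +58.441° → -161.913°, shortest Δλ = 139.646° (east) — crosses 180°.
Total crossings: 2.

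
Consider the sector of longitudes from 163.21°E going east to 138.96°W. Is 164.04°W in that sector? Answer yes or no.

Yes

Band width going east from +163.21° to -138.96°: ((-138.96 − 163.21) mod 360) = 57.83°.
Offset of -164.04° east of the west edge: ((-164.04 − 163.21) mod 360) = 32.75°.
32.75° ≤ 57.83° ⇒ inside.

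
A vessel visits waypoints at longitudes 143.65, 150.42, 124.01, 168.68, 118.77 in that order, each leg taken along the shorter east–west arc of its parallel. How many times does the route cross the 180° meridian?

0

Leg 1: +143.65° → +150.42°, shortest Δλ = 6.77° (east) — does not cross 180°.
Leg 2: +150.42° → +124.01°, shortest Δλ = -26.41° (west) — does not cross 180°.
Leg 3: +124.01° → +168.68°, shortest Δλ = 44.67° (east) — does not cross 180°.
Leg 4: +168.68° → +118.77°, shortest Δλ = -49.91° (west) — does not cross 180°.
Total crossings: 0.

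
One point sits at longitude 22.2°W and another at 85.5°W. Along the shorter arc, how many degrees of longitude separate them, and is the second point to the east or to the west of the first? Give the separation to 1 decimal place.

Raw difference: -85.5 − -22.2 = -63.3°.
Normalise into (−180°, 180°]: -63.3° stays -63.3°.
Negative ⇒ the second point lies to the west; separation 63.3°.

63.3° west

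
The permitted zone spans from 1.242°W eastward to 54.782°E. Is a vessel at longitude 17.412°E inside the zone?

Yes

Band width going east from -1.242° to +54.782°: ((54.782 − -1.242) mod 360) = 56.024°.
Offset of +17.412° east of the west edge: ((17.412 − -1.242) mod 360) = 18.654°.
18.654° ≤ 56.024° ⇒ inside.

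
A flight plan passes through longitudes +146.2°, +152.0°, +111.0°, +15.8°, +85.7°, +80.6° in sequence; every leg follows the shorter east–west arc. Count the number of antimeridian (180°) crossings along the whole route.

Leg 1: +146.2° → +152.0°, shortest Δλ = 5.8° (east) — does not cross 180°.
Leg 2: +152.0° → +111.0°, shortest Δλ = -41.0° (west) — does not cross 180°.
Leg 3: +111.0° → +15.8°, shortest Δλ = -95.2° (west) — does not cross 180°.
Leg 4: +15.8° → +85.7°, shortest Δλ = 69.9° (east) — does not cross 180°.
Leg 5: +85.7° → +80.6°, shortest Δλ = -5.1° (west) — does not cross 180°.
Total crossings: 0.

0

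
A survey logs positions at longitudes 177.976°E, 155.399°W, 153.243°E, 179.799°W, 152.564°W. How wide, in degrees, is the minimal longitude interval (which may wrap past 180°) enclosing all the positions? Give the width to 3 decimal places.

Sort the longitudes: -179.799°, -155.399°, -152.564°, +153.243°, +177.976°.
Eastward gaps between consecutive values (wrapping around): 24.400°, 2.835°, 305.807°, 24.733°, 2.225°.
Largest gap = 305.807° ⇒ minimal covering band is its complement: 360° − 305.807° = 54.193°.
Band runs from +153.243° eastward to -152.564°, crossing the antimeridian.

54.193°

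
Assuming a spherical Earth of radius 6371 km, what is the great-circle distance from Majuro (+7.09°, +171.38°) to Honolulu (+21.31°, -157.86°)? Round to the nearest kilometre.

3662 km

Δλ = -157.86 − 171.38 = -329.24°; wrapped into (−180°, 180°]: 30.76°.
Δφ = 21.31 − 7.09 = 14.22°.
a = sin²(Δφ/2) + cos φ₁ · cos φ₂ · sin²(Δλ/2) = 0.080351.
c = 2·atan2(√a, √(1−a)) = 0.57481 rad → d = 6371·c ≈ 3662.09 km.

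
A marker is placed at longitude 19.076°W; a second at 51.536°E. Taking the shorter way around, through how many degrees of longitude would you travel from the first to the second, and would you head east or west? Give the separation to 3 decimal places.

70.612° east

Raw difference: 51.536 − -19.076 = 70.612°.
Normalise into (−180°, 180°]: 70.612° stays 70.612°.
Positive ⇒ the second point lies to the east; separation 70.612°.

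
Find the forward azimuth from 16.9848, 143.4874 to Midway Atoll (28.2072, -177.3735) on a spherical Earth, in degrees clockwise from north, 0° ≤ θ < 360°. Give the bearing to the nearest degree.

Δλ = -177.3735 − 143.4874 = -320.8609°; wrapped into (−180°, 180°]: 39.1391°.
θ = atan2( sin Δλ · cos φ₂ , cos φ₁ · sin φ₂ − sin φ₁ · cos φ₂ · cos Δλ )
  = atan2(0.55625, 0.25238) = 65.595° → normalised to [0°, 360°): 65.595°.

66°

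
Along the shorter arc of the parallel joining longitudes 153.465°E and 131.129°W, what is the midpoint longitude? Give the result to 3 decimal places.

168.832°W

Signed shortest Δλ from +153.465° to -131.129° is +75.406°.
Midpoint longitude = +153.465° + (+75.406°)/2 = +153.465° + 37.703° = +191.168°.
Normalise into (−180°, 180°]: -168.832°.
(The naïve average (+153.465 + -131.129)/2 = 11.168° is on the wrong side of the globe.)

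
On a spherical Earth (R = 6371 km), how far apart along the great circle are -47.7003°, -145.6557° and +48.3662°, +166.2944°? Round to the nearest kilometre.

Δλ = 166.2944 − -145.6557 = 311.9501°; wrapped into (−180°, 180°]: -48.0499°.
Δφ = 48.3662 − -47.7003 = 96.0665°.
a = sin²(Δφ/2) + cos φ₁ · cos φ₂ · sin²(Δλ/2) = 0.626956.
c = 2·atan2(√a, √(1−a)) = 1.82752 rad → d = 6371·c ≈ 11643.12 km.

11643 km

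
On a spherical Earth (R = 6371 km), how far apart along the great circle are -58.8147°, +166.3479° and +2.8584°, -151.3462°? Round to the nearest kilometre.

Δλ = -151.3462 − 166.3479 = -317.6941°; wrapped into (−180°, 180°]: 42.3059°.
Δφ = 2.8584 − -58.8147 = 61.6731°.
a = sin²(Δφ/2) + cos φ₁ · cos φ₂ · sin²(Δλ/2) = 0.330094.
c = 2·atan2(√a, √(1−a)) = 1.22408 rad → d = 6371·c ≈ 7798.61 km.

7799 km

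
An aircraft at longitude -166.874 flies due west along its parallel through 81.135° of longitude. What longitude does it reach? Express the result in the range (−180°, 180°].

+111.991°

Start at -166.874°; shift −81.135° → -248.009°.
-248.009° lies outside (−180°, 180°]; add 360° → +111.991°.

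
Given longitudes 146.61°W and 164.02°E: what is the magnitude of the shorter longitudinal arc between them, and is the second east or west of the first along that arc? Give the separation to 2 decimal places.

49.37° west

Raw difference: 164.02 − -146.61 = 310.63°.
Normalise into (−180°, 180°]: 310.63° − 360° = -49.37°.
Negative ⇒ the second point lies to the west; separation 49.37°.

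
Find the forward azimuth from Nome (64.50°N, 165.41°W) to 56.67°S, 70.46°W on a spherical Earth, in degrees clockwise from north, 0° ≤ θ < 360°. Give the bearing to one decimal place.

120.1°

Δλ = -70.46 − -165.41 = 94.95°.
θ = atan2( sin Δλ · cos φ₂ , cos φ₁ · sin φ₂ − sin φ₁ · cos φ₂ · cos Δλ )
  = atan2(0.54741, -0.31691) = 120.067° → normalised to [0°, 360°): 120.067°.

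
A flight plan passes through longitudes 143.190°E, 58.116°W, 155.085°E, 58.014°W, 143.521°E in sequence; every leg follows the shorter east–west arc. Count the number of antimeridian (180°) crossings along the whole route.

4

Leg 1: +143.190° → -58.116°, shortest Δλ = 158.694° (east) — crosses 180°.
Leg 2: -58.116° → +155.085°, shortest Δλ = -146.799° (west) — crosses 180°.
Leg 3: +155.085° → -58.014°, shortest Δλ = 146.901° (east) — crosses 180°.
Leg 4: -58.014° → +143.521°, shortest Δλ = -158.465° (west) — crosses 180°.
Total crossings: 4.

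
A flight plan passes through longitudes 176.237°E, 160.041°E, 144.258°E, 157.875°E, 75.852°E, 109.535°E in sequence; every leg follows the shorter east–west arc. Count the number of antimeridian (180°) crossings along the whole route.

Leg 1: +176.237° → +160.041°, shortest Δλ = -16.196° (west) — does not cross 180°.
Leg 2: +160.041° → +144.258°, shortest Δλ = -15.783° (west) — does not cross 180°.
Leg 3: +144.258° → +157.875°, shortest Δλ = 13.617° (east) — does not cross 180°.
Leg 4: +157.875° → +75.852°, shortest Δλ = -82.023° (west) — does not cross 180°.
Leg 5: +75.852° → +109.535°, shortest Δλ = 33.683° (east) — does not cross 180°.
Total crossings: 0.

0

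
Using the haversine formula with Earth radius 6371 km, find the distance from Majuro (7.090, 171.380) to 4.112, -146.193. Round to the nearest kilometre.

4705 km

Δλ = -146.193 − 171.380 = -317.573°; wrapped into (−180°, 180°]: 42.427°.
Δφ = 4.112 − 7.090 = -2.978°.
a = sin²(Δφ/2) + cos φ₁ · cos φ₂ · sin²(Δλ/2) = 0.130271.
c = 2·atan2(√a, √(1−a)) = 0.73853 rad → d = 6371·c ≈ 4705.18 km.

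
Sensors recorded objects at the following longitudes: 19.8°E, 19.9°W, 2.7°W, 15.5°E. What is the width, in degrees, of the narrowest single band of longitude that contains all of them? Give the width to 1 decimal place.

Sort the longitudes: -19.9°, -2.7°, +15.5°, +19.8°.
Eastward gaps between consecutive values (wrapping around): 17.2°, 18.2°, 4.3°, 320.3°.
Largest gap = 320.3° ⇒ minimal covering band is its complement: 360° − 320.3° = 39.7°.
Band runs from -19.9° eastward to +19.8°.

39.7°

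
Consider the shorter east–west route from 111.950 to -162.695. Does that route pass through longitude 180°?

Yes

Naïve |-162.695 − 111.950| = 274.645° > 180°, so the shorter arc goes the other way round — across 180°.
Signed shortest Δλ = ((-162.695 − 111.950 + 180) mod 360) − 180 = 85.355°.
Going east by 85.355° from +111.950° passes through 180° before reaching -162.695°.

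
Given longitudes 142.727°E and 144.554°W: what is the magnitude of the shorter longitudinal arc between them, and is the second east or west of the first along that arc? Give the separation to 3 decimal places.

72.719° east

Raw difference: -144.554 − 142.727 = -287.281°.
Normalise into (−180°, 180°]: -287.281° + 360° = 72.719°.
Positive ⇒ the second point lies to the east; separation 72.719°.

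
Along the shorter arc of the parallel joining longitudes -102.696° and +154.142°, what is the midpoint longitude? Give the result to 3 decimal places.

-154.277°

Signed shortest Δλ from -102.696° to +154.142° is -103.162°.
Midpoint longitude = -102.696° + (-103.162°)/2 = -102.696° − 51.581° = -154.277°.
(The naïve average (-102.696 + +154.142)/2 = 25.723° is on the wrong side of the globe.)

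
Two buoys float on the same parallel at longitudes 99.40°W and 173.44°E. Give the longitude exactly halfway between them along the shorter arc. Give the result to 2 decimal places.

Signed shortest Δλ from -99.40° to +173.44° is -87.16°.
Midpoint longitude = -99.40° + (-87.16°)/2 = -99.40° − 43.58° = -142.98°.
(The naïve average (-99.40 + +173.44)/2 = 37.02° is on the wrong side of the globe.)

142.98°W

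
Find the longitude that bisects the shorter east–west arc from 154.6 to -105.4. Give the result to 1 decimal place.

-155.4°

Signed shortest Δλ from +154.6° to -105.4° is +100.0°.
Midpoint longitude = +154.6° + (+100.0°)/2 = +154.6° + 50.0° = +204.6°.
Normalise into (−180°, 180°]: -155.4°.
(The naïve average (+154.6 + -105.4)/2 = 24.6° is on the wrong side of the globe.)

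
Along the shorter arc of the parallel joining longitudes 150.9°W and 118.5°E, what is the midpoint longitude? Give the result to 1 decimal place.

Signed shortest Δλ from -150.9° to +118.5° is -90.6°.
Midpoint longitude = -150.9° + (-90.6°)/2 = -150.9° − 45.3° = -196.2°.
Normalise into (−180°, 180°]: +163.8°.
(The naïve average (-150.9 + +118.5)/2 = -16.2° is on the wrong side of the globe.)

163.8°E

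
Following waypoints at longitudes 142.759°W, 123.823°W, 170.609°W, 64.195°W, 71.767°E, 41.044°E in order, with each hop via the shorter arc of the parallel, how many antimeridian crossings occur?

Leg 1: -142.759° → -123.823°, shortest Δλ = 18.936° (east) — does not cross 180°.
Leg 2: -123.823° → -170.609°, shortest Δλ = -46.786° (west) — does not cross 180°.
Leg 3: -170.609° → -64.195°, shortest Δλ = 106.414° (east) — does not cross 180°.
Leg 4: -64.195° → +71.767°, shortest Δλ = 135.962° (east) — does not cross 180°.
Leg 5: +71.767° → +41.044°, shortest Δλ = -30.723° (west) — does not cross 180°.
Total crossings: 0.

0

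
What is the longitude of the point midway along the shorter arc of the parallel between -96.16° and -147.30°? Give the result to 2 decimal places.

Signed shortest Δλ from -96.16° to -147.30° is -51.14°.
Midpoint longitude = -96.16° + (-51.14°)/2 = -96.16° − 25.57° = -121.73°.

-121.73°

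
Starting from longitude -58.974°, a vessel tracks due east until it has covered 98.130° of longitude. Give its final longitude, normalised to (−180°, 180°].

Start at -58.974°; shift +98.130° → +39.156°.
+39.156° already lies in (−180°, 180°].

+39.156°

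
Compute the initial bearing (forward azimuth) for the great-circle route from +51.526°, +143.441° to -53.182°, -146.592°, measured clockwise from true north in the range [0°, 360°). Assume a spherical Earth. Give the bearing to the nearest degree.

139°

Δλ = -146.592 − 143.441 = -290.033°; wrapped into (−180°, 180°]: 69.967°.
θ = atan2( sin Δλ · cos φ₂ , cos φ₁ · sin φ₂ − sin φ₁ · cos φ₂ · cos Δλ )
  = atan2(0.56302, -0.65878) = 139.482° → normalised to [0°, 360°): 139.482°.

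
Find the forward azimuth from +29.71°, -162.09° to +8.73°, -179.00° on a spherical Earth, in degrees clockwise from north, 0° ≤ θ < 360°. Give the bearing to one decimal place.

Δλ = -179.00 − -162.09 = -16.91°.
θ = atan2( sin Δλ · cos φ₂ , cos φ₁ · sin φ₂ − sin φ₁ · cos φ₂ · cos Δλ )
  = atan2(-0.28750, -0.33686) = -139.520° → normalised to [0°, 360°): 220.480°.

220.5°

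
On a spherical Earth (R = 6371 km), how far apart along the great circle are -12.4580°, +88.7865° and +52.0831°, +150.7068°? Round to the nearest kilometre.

Δλ = 150.7068 − 88.7865 = 61.9203°.
Δφ = 52.0831 − -12.4580 = 64.5411°.
a = sin²(Δφ/2) + cos φ₁ · cos φ₂ · sin²(Δλ/2) = 0.443871.
c = 2·atan2(√a, √(1−a)) = 1.45830 rad → d = 6371·c ≈ 9290.84 km.

9291 km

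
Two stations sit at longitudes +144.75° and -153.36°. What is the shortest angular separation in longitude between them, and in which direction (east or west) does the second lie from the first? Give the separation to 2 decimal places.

61.89° east

Raw difference: -153.36 − 144.75 = -298.11°.
Normalise into (−180°, 180°]: -298.11° + 360° = 61.89°.
Positive ⇒ the second point lies to the east; separation 61.89°.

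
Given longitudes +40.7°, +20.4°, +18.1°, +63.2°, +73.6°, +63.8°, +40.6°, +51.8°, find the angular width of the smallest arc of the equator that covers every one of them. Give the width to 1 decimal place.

55.5°

Sort the longitudes: +18.1°, +20.4°, +40.6°, +40.7°, +51.8°, +63.2°, +63.8°, +73.6°.
Eastward gaps between consecutive values (wrapping around): 2.3°, 20.2°, 0.1°, 11.1°, 11.4°, 0.6°, 9.8°, 304.5°.
Largest gap = 304.5° ⇒ minimal covering band is its complement: 360° − 304.5° = 55.5°.
Band runs from +18.1° eastward to +73.6°.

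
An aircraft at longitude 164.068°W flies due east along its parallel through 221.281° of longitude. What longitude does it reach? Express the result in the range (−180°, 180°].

57.213°E

Start at -164.068°; shift +221.281° → +57.213°.
+57.213° already lies in (−180°, 180°].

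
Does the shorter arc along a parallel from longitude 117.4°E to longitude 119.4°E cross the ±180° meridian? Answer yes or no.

No

Signed shortest Δλ = ((119.4 − 117.4 + 180) mod 360) − 180 = 2.0°.
Going east by 2.0° from +117.4° reaches +119.4° without touching 180°.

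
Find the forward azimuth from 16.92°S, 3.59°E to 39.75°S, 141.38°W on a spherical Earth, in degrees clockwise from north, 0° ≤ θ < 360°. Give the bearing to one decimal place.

209.0°

Δλ = -141.38 − 3.59 = -144.97°.
θ = atan2( sin Δλ · cos φ₂ , cos φ₁ · sin φ₂ − sin φ₁ · cos φ₂ · cos Δλ )
  = atan2(-0.44132, -0.79499) = -150.964° → normalised to [0°, 360°): 209.036°.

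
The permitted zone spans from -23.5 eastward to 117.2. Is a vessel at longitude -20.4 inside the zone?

Yes

Band width going east from -23.5° to +117.2°: ((117.2 − -23.5) mod 360) = 140.7°.
Offset of -20.4° east of the west edge: ((-20.4 − -23.5) mod 360) = 3.1°.
3.1° ≤ 140.7° ⇒ inside.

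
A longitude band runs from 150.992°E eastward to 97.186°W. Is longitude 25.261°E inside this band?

No

Band width going east from +150.992° to -97.186°: ((-97.186 − 150.992) mod 360) = 111.822°.
Offset of +25.261° east of the west edge: ((25.261 − 150.992) mod 360) = 234.269°.
234.269° > 111.822° ⇒ outside.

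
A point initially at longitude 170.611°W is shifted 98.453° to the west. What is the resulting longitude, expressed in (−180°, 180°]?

90.936°E

Start at -170.611°; shift −98.453° → -269.064°.
-269.064° lies outside (−180°, 180°]; add 360° → +90.936°.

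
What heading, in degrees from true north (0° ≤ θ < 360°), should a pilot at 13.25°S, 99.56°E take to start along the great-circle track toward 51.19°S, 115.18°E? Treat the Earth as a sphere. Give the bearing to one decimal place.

164.8°

Δλ = 115.18 − 99.56 = 15.62°.
θ = atan2( sin Δλ · cos φ₂ , cos φ₁ · sin φ₂ − sin φ₁ · cos φ₂ · cos Δλ )
  = atan2(0.16875, -0.62014) = 164.777° → normalised to [0°, 360°): 164.777°.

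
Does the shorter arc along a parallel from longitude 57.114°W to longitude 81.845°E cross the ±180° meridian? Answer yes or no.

Signed shortest Δλ = ((81.845 − -57.114 + 180) mod 360) − 180 = 138.959°.
Going east by 138.959° from -57.114° reaches +81.845° without touching 180°.

No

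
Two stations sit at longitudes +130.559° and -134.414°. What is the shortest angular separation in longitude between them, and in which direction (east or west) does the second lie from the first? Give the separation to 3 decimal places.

Raw difference: -134.414 − 130.559 = -264.973°.
Normalise into (−180°, 180°]: -264.973° + 360° = 95.027°.
Positive ⇒ the second point lies to the east; separation 95.027°.

95.027° east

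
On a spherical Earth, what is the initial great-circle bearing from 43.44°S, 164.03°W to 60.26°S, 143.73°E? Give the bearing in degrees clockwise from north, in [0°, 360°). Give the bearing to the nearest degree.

223°

Δλ = 143.73 − -164.03 = 307.76°; wrapped into (−180°, 180°]: -52.24°.
θ = atan2( sin Δλ · cos φ₂ , cos φ₁ · sin φ₂ − sin φ₁ · cos φ₂ · cos Δλ )
  = atan2(-0.39218, -0.42159) = -137.070° → normalised to [0°, 360°): 222.930°.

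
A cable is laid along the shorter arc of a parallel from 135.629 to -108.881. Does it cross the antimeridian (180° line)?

Yes

Naïve |-108.881 − 135.629| = 244.51° > 180°, so the shorter arc goes the other way round — across 180°.
Signed shortest Δλ = ((-108.881 − 135.629 + 180) mod 360) − 180 = 115.49°.
Going east by 115.49° from +135.629° passes through 180° before reaching -108.881°.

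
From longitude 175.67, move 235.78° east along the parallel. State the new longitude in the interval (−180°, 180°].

+51.45°

Start at +175.67°; shift +235.78° → +411.45°.
+411.45° lies outside (−180°, 180°]; subtract 360° → +51.45°.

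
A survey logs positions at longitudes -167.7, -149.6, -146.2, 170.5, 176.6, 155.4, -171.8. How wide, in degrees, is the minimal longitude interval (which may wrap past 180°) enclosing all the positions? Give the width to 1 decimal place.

Sort the longitudes: -171.8°, -167.7°, -149.6°, -146.2°, +155.4°, +170.5°, +176.6°.
Eastward gaps between consecutive values (wrapping around): 4.1°, 18.1°, 3.4°, 301.6°, 15.1°, 6.1°, 11.6°.
Largest gap = 301.6° ⇒ minimal covering band is its complement: 360° − 301.6° = 58.4°.
Band runs from +155.4° eastward to -146.2°, crossing the antimeridian.

58.4°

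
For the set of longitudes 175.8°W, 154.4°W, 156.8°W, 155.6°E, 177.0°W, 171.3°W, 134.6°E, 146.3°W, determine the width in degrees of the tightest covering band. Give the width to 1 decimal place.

79.1°

Sort the longitudes: -177.0°, -175.8°, -171.3°, -156.8°, -154.4°, -146.3°, +134.6°, +155.6°.
Eastward gaps between consecutive values (wrapping around): 1.2°, 4.5°, 14.5°, 2.4°, 8.1°, 280.9°, 21.0°, 27.4°.
Largest gap = 280.9° ⇒ minimal covering band is its complement: 360° − 280.9° = 79.1°.
Band runs from +134.6° eastward to -146.3°, crossing the antimeridian.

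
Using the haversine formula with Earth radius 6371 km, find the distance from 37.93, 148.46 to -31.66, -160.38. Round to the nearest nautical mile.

5065 nmi

Δλ = -160.38 − 148.46 = -308.84°; wrapped into (−180°, 180°]: 51.16°.
Δφ = -31.66 − 37.93 = -69.59°.
a = sin²(Δφ/2) + cos φ₁ · cos φ₂ · sin²(Δλ/2) = 0.450794.
c = 2·atan2(√a, √(1−a)) = 1.47223 rad → d = 6371·c ≈ 9379.55 km ≈ 5064.55 nmi.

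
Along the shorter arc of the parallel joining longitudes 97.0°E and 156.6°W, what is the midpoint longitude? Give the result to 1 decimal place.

150.2°E

Signed shortest Δλ from +97.0° to -156.6° is +106.4°.
Midpoint longitude = +97.0° + (+106.4°)/2 = +97.0° + 53.2° = +150.2°.
(The naïve average (+97.0 + -156.6)/2 = -29.8° is on the wrong side of the globe.)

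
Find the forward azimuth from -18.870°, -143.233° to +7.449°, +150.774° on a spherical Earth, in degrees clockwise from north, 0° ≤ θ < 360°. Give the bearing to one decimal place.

285.6°

Δλ = 150.774 − -143.233 = 294.007°; wrapped into (−180°, 180°]: -65.993°.
θ = atan2( sin Δλ · cos φ₂ , cos φ₁ · sin φ₂ − sin φ₁ · cos φ₂ · cos Δλ )
  = atan2(-0.90579, 0.25315) = -74.385° → normalised to [0°, 360°): 285.615°.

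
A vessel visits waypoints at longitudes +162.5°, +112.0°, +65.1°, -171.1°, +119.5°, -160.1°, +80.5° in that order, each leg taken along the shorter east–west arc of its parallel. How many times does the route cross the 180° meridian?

Leg 1: +162.5° → +112.0°, shortest Δλ = -50.5° (west) — does not cross 180°.
Leg 2: +112.0° → +65.1°, shortest Δλ = -46.9° (west) — does not cross 180°.
Leg 3: +65.1° → -171.1°, shortest Δλ = 123.8° (east) — crosses 180°.
Leg 4: -171.1° → +119.5°, shortest Δλ = -69.4° (west) — crosses 180°.
Leg 5: +119.5° → -160.1°, shortest Δλ = 80.4° (east) — crosses 180°.
Leg 6: -160.1° → +80.5°, shortest Δλ = -119.4° (west) — crosses 180°.
Total crossings: 4.

4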